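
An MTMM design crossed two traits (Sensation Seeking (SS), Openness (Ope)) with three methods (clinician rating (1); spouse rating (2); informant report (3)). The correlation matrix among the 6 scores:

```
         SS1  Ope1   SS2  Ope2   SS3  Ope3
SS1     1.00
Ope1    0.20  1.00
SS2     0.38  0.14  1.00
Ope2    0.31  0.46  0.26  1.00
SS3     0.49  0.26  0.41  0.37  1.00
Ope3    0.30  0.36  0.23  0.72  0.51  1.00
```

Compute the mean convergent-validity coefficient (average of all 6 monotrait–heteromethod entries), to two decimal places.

Convergent values: 0.38, 0.49, 0.41, 0.46, 0.36, 0.72; mean = 2.82/6 = 0.47.

0.47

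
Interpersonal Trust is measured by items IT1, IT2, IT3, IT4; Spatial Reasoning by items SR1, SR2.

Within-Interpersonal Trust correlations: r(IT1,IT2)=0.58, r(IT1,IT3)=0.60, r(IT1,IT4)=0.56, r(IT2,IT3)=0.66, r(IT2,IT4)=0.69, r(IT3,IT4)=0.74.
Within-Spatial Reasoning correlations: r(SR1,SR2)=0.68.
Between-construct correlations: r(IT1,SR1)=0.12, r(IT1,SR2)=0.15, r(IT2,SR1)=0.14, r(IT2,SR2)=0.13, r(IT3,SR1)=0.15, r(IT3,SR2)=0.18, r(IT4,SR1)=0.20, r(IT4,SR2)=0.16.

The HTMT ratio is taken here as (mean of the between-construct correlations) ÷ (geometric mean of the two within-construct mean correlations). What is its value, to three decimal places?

0.233

Mean between = 1.23/8 = 0.1538.
Mean within-IT = 3.83/6 = 0.6383; mean within-SR = 0.68/1 = 0.6800.
Geometric mean = √(0.6383 × 0.6800) = 0.6588.
HTMT = 0.1538 / 0.6588 = 0.233.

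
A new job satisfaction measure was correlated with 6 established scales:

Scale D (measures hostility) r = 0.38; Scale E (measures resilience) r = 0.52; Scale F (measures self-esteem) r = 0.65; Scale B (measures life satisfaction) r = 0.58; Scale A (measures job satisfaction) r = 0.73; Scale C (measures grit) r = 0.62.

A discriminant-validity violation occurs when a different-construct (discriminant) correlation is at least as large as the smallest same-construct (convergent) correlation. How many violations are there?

0

Convergent (same construct = job satisfaction): Scale A.
Smallest convergent = 0.73. Discriminant values: 0.38, 0.52, 0.65, 0.58, 0.62; count ≥ 0.73 → 0.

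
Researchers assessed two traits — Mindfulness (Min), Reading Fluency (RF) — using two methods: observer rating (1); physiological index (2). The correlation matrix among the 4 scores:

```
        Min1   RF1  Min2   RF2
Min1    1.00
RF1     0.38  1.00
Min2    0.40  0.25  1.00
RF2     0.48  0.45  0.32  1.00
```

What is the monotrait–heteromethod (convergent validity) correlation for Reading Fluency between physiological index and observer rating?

0.45

Same trait (RF), different methods: r(RF2, RF1) = 0.45.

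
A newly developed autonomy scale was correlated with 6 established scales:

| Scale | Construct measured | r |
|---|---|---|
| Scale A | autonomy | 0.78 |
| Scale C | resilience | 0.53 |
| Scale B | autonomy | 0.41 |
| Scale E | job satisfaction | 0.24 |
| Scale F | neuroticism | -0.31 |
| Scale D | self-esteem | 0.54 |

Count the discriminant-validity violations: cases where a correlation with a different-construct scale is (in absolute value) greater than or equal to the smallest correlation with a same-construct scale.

2

Convergent (same construct = autonomy): Scale A, Scale B.
Smallest convergent = 0.41. Discriminant |r|: 0.53, 0.24, 0.31, 0.54; count ≥ 0.41 → 2.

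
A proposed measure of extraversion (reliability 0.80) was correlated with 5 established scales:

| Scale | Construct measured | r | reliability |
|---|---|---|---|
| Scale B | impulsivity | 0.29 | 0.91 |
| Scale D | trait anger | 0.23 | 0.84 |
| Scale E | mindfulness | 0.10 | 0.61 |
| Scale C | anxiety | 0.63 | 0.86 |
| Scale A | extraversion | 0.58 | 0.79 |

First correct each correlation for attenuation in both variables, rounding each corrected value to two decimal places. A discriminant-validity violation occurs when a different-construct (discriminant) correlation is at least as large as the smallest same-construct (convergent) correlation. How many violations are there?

Disattenuated r (r / √(r_scale · r_new)):
  Scale B (disc): 0.29 / √(0.91·0.80) = 0.34
  Scale D (disc): 0.23 / √(0.84·0.80) = 0.28
  Scale E (disc): 0.10 / √(0.61·0.80) = 0.14
  Scale C (disc): 0.63 / √(0.86·0.80) = 0.76
  Scale A (conv): 0.58 / √(0.79·0.80) = 0.73
Smallest convergent = 0.73. Discriminant values: 0.34, 0.28, 0.14, 0.76; count ≥ 0.73 → 1.

1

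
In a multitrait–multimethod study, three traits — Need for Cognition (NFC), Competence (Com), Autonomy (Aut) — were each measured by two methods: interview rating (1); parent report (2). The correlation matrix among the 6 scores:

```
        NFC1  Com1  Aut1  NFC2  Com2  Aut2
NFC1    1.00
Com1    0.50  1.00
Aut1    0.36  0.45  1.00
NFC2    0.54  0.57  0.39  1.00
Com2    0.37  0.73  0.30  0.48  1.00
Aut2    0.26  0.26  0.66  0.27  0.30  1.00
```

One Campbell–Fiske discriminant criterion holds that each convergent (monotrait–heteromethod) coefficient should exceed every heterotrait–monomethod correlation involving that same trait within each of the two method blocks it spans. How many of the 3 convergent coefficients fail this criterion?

0

Each convergent coefficient versus the relevant comparison correlations:
NFC (methods 1·2): 0.54 vs {0.50, 0.48, 0.36, 0.27} → pass.
Com (methods 1·2): 0.73 vs {0.50, 0.48, 0.45, 0.30} → pass.
Aut (methods 1·2): 0.66 vs {0.36, 0.27, 0.45, 0.30} → pass.
0 of 3 fail.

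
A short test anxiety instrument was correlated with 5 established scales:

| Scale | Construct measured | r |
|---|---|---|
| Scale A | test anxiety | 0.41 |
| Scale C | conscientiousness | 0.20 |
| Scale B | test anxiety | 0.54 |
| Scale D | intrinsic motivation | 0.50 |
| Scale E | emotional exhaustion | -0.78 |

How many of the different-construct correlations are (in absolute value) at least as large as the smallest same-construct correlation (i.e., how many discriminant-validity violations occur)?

Convergent (same construct = test anxiety): Scale A, Scale B.
Smallest convergent = 0.41. Discriminant |r|: 0.20, 0.50, 0.78; count ≥ 0.41 → 2.

2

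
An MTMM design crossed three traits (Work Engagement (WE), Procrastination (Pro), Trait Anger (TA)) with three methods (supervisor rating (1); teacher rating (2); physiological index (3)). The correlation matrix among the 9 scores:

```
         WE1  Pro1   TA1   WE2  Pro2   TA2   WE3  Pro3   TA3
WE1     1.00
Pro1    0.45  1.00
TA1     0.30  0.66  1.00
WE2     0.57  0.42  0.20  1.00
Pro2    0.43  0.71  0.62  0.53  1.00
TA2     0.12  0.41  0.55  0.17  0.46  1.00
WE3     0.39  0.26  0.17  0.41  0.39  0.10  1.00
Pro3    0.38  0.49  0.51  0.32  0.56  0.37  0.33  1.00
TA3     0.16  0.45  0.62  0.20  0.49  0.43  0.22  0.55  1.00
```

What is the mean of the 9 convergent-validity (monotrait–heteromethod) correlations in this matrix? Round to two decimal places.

0.53

Convergent values: 0.57, 0.39, 0.41, 0.71, 0.49, 0.56, 0.55, 0.62, 0.43; mean = 4.73/9 = 0.53.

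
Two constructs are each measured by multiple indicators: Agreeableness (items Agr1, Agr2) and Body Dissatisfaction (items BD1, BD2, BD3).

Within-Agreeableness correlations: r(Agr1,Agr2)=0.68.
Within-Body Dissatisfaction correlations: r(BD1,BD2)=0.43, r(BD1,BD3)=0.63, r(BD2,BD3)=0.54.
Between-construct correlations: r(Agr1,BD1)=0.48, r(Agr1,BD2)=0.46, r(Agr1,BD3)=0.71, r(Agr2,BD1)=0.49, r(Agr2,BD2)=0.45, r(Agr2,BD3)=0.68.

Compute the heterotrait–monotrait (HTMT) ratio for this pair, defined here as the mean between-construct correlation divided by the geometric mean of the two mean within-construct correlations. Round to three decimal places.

0.905

Mean between = 3.27/6 = 0.5450.
Mean within-Agr = 0.68/1 = 0.6800; mean within-BD = 1.60/3 = 0.5333.
Geometric mean = √(0.6800 × 0.5333) = 0.6022.
HTMT = 0.5450 / 0.6022 = 0.905.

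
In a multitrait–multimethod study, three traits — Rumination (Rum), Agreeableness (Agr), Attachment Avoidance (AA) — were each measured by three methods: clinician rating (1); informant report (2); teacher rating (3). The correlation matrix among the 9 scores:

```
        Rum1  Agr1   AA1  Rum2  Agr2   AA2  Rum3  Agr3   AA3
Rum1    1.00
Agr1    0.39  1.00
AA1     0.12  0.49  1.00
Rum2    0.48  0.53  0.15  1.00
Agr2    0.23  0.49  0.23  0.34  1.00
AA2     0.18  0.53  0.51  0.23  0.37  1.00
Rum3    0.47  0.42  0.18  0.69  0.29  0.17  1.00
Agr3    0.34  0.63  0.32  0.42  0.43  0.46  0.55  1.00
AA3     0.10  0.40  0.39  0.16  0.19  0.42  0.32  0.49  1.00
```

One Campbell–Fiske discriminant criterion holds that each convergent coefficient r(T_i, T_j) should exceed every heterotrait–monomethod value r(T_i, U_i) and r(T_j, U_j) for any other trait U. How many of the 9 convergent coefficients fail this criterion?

5

Convergent coefficients and their comparison sets:
Rum (methods 1·2): 0.48 vs {0.39, 0.34, 0.12, 0.23} → pass.
Rum (methods 1·3): 0.47 vs {0.39, 0.55, 0.12, 0.32} → fail.
Rum (methods 2·3): 0.69 vs {0.34, 0.55, 0.23, 0.32} → pass.
Agr (methods 1·2): 0.49 vs {0.39, 0.34, 0.49, 0.37} → fail.
Agr (methods 1·3): 0.63 vs {0.39, 0.55, 0.49, 0.49} → pass.
Agr (methods 2·3): 0.43 vs {0.34, 0.55, 0.37, 0.49} → fail.
AA (methods 1·2): 0.51 vs {0.12, 0.23, 0.49, 0.37} → pass.
AA (methods 1·3): 0.39 vs {0.12, 0.32, 0.49, 0.49} → fail.
AA (methods 2·3): 0.42 vs {0.23, 0.32, 0.37, 0.49} → fail.
5 of 9 fail.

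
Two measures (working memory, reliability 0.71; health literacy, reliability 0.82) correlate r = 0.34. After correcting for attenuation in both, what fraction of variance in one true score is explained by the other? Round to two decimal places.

Disattenuated r = 0.34 / √(0.71 × 0.82) = 0.34 / 0.7630 = 0.4456.
Shared true-score variance = 0.4456² = 0.1986 ≈ 0.20.

0.20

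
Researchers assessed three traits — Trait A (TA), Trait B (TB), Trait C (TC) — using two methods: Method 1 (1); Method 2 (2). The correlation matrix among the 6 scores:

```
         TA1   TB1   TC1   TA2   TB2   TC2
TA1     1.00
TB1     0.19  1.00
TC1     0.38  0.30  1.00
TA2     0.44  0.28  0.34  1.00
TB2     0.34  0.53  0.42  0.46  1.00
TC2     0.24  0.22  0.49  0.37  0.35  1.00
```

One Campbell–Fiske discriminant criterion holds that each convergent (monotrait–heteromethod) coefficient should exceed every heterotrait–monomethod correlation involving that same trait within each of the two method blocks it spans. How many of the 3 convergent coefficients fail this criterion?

Each convergent coefficient versus the relevant comparison correlations:
TA (methods 1·2): 0.44 vs {0.19, 0.46, 0.38, 0.37} → fail.
TB (methods 1·2): 0.53 vs {0.19, 0.46, 0.30, 0.35} → pass.
TC (methods 1·2): 0.49 vs {0.38, 0.37, 0.30, 0.35} → pass.
1 of 3 fail.

1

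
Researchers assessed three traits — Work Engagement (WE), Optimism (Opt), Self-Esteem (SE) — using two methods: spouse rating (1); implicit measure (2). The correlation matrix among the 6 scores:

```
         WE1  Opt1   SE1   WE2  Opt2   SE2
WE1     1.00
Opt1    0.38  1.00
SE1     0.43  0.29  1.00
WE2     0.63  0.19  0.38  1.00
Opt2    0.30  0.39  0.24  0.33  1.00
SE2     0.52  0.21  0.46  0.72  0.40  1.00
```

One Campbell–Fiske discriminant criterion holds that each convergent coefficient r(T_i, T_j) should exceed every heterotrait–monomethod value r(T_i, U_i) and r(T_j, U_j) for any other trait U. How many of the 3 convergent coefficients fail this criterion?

3

Each convergent coefficient versus the relevant comparison correlations:
WE (methods 1·2): 0.63 vs {0.38, 0.33, 0.43, 0.72} → fail.
Opt (methods 1·2): 0.39 vs {0.38, 0.33, 0.29, 0.40} → fail.
SE (methods 1·2): 0.46 vs {0.43, 0.72, 0.29, 0.40} → fail.
3 of 3 fail.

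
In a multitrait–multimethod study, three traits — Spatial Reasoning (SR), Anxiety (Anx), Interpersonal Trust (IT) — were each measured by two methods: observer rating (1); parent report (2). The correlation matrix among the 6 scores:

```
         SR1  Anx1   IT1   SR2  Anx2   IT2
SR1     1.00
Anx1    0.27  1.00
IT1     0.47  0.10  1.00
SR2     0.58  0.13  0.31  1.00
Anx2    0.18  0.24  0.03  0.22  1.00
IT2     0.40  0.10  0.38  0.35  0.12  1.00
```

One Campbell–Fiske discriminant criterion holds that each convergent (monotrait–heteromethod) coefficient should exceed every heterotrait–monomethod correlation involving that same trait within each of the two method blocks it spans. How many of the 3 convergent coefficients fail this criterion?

Each convergent coefficient versus the relevant comparison correlations:
SR (methods 1·2): 0.58 vs {0.27, 0.22, 0.47, 0.35} → pass.
Anx (methods 1·2): 0.24 vs {0.27, 0.22, 0.10, 0.12} → fail.
IT (methods 1·2): 0.38 vs {0.47, 0.35, 0.10, 0.12} → fail.
2 of 3 fail.

2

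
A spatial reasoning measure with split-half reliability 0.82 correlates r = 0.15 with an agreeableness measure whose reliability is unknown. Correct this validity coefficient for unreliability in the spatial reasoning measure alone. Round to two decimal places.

0.17

Single correction: r_c = r_obs / √r_xx = 0.15 / √0.82 = 0.15 / 0.9055 ≈ 0.17.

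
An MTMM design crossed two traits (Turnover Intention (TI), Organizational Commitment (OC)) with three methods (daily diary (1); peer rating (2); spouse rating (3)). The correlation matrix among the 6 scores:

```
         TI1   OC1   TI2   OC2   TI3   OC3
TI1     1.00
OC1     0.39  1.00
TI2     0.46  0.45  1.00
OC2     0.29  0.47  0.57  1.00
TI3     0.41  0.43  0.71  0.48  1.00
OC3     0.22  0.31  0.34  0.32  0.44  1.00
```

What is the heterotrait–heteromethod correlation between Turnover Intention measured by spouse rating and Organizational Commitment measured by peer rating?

Different traits and methods: r(TI3, OC2) = 0.48.

0.48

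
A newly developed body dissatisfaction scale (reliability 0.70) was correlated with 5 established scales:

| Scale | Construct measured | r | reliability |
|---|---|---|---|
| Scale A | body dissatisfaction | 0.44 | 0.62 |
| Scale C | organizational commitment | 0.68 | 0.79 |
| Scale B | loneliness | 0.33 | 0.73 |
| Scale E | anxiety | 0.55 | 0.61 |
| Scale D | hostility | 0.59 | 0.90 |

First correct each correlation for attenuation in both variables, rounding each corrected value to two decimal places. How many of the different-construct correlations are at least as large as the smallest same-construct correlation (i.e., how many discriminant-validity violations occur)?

3

Disattenuated r (r / √(r_scale · r_new)):
  Scale A (conv): 0.44 / √(0.62·0.70) = 0.67
  Scale C (disc): 0.68 / √(0.79·0.70) = 0.91
  Scale B (disc): 0.33 / √(0.73·0.70) = 0.46
  Scale E (disc): 0.55 / √(0.61·0.70) = 0.84
  Scale D (disc): 0.59 / √(0.90·0.70) = 0.74
Smallest convergent = 0.67. Discriminant values: 0.91, 0.46, 0.84, 0.74; count ≥ 0.67 → 3.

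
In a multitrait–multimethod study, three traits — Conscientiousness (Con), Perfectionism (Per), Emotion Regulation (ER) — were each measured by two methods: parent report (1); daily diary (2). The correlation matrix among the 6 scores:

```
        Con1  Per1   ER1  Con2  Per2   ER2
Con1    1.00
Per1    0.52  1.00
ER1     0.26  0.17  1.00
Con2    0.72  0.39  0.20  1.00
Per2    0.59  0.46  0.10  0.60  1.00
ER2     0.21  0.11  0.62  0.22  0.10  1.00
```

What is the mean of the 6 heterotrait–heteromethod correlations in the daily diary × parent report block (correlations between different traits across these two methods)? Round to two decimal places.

0.27

HTHM values (method 2 × method 1): 0.39, 0.20, 0.59, 0.10, 0.21, 0.11; mean = 1.60/6 = 0.27.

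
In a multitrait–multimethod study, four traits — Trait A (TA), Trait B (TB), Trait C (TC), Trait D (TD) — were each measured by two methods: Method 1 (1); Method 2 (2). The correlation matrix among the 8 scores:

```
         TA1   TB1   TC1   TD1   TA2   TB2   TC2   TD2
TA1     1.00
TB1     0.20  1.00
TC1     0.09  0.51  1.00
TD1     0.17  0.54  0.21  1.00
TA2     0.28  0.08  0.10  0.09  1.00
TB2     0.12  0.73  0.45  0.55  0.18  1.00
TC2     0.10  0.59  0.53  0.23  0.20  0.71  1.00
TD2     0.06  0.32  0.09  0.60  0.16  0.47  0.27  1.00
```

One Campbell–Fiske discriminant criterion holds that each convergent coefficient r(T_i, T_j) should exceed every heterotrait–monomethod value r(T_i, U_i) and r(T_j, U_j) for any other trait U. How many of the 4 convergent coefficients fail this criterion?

1

Each convergent coefficient versus the relevant comparison correlations:
TA (methods 1·2): 0.28 vs {0.20, 0.18, 0.09, 0.20, 0.17, 0.16} → pass.
TB (methods 1·2): 0.73 vs {0.20, 0.18, 0.51, 0.71, 0.54, 0.47} → pass.
TC (methods 1·2): 0.53 vs {0.09, 0.20, 0.51, 0.71, 0.21, 0.27} → fail.
TD (methods 1·2): 0.60 vs {0.17, 0.16, 0.54, 0.47, 0.21, 0.27} → pass.
1 of 4 fail.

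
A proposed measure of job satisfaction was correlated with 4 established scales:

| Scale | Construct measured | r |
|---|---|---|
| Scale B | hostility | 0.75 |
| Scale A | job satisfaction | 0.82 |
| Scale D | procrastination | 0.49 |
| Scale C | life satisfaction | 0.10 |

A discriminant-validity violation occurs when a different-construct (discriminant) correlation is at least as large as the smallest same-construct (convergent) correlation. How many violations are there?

0

Convergent (same construct = job satisfaction): Scale A.
Smallest convergent = 0.82. Discriminant values: 0.75, 0.49, 0.10; count ≥ 0.82 → 0.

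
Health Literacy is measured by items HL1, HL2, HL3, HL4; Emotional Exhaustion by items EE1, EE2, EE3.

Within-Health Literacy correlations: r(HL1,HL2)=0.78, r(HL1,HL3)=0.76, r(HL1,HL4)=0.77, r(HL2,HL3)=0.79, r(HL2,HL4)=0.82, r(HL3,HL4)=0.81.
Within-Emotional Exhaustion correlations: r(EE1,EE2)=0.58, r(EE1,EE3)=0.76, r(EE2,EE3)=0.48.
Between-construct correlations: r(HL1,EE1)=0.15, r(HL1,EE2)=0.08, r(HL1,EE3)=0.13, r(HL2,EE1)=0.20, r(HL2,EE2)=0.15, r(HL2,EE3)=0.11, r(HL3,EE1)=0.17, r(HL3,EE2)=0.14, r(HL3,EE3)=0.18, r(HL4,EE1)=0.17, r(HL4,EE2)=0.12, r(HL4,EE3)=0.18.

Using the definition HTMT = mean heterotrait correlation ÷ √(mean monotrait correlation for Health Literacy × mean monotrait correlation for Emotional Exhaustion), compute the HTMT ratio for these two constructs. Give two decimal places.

0.21

Mean heterotrait r = 1.78/12 = 0.1483.
Mean within-HL = 4.73/6 = 0.7883; mean within-EE = 1.82/3 = 0.6067.
Geometric mean = √(0.7883 × 0.6067) = 0.6916.
HTMT = 0.1483 / 0.6916 = 0.21.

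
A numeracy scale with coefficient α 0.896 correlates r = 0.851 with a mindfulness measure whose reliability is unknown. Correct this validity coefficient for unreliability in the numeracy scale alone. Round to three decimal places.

0.899

Single correction: r_c = r_obs / √r_xx = 0.851 / √0.896 = 0.851 / 0.9466 ≈ 0.899.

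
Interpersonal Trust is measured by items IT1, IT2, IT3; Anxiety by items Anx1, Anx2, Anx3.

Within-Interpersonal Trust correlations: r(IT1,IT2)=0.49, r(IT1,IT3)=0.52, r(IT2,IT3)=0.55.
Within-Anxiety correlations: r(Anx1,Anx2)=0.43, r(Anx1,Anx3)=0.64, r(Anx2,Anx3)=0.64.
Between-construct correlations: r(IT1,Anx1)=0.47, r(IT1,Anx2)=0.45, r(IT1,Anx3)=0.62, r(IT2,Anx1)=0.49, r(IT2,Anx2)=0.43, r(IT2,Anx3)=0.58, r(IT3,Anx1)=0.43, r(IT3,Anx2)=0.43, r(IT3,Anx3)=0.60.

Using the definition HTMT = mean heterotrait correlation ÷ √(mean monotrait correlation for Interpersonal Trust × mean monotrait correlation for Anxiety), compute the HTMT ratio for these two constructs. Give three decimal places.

0.918

Mean between = 4.50/9 = 0.5000.
Mean within-IT = 1.56/3 = 0.5200; mean within-Anx = 1.71/3 = 0.5700.
Geometric mean = √(0.5200 × 0.5700) = 0.5444.
HTMT = 0.5000 / 0.5444 = 0.918.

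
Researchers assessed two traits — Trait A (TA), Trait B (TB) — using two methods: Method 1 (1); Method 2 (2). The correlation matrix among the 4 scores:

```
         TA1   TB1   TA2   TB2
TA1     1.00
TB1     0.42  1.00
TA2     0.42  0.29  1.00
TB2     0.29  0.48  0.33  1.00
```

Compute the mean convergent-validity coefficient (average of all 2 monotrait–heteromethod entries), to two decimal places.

Convergent values: 0.42, 0.48; mean = 0.90/2 = 0.45.

0.45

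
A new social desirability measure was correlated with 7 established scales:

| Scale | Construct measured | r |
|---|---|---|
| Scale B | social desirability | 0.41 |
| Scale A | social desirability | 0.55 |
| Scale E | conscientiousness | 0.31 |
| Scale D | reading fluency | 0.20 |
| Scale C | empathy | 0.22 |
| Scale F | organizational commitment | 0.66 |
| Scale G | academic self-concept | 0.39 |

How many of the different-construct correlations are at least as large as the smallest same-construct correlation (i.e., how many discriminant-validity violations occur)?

1

Convergent (same construct = social desirability): Scale B, Scale A.
Smallest convergent = 0.41. Discriminant values: 0.31, 0.20, 0.22, 0.66, 0.39; count ≥ 0.41 → 1.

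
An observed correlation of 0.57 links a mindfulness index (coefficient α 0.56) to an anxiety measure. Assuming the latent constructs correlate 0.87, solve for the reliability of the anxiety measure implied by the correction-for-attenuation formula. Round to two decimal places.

0.77

r_true = r_obs / √(r_xx · r_yy) ⇒ 0.87 = 0.57 / √(0.56 · r_yy).
√(0.56 · r_yy) = 0.57 / 0.87 = 0.6552; 0.56 · r_yy = 0.4293; r_yy = 0.4293 / 0.56 ≈ 0.77.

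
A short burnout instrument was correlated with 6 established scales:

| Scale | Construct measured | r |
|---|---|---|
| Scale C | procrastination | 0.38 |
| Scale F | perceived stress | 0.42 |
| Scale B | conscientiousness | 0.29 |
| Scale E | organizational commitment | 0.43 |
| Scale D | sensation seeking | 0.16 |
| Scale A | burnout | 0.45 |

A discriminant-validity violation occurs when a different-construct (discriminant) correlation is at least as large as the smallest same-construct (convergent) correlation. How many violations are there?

0

Convergent (same construct = burnout): Scale A.
Smallest convergent = 0.45. Discriminant values: 0.38, 0.42, 0.29, 0.43, 0.16; count ≥ 0.45 → 0.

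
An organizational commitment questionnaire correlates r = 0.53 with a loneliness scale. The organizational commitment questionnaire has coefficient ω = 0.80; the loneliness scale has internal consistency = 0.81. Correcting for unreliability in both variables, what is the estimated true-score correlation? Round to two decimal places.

r_true = r_obs / √(r_xx · r_yy) = 0.53 / √(0.80 × 0.81) = 0.53 / √0.6480 = 0.53 / 0.8050 ≈ 0.66.

0.66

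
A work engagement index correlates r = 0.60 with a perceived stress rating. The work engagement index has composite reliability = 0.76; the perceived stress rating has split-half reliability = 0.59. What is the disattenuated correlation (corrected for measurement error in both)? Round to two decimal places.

r_true = r_obs / √(r_xx · r_yy) = 0.60 / √(0.76 × 0.59) = 0.60 / √0.4484 = 0.60 / 0.6696 ≈ 0.90.

0.90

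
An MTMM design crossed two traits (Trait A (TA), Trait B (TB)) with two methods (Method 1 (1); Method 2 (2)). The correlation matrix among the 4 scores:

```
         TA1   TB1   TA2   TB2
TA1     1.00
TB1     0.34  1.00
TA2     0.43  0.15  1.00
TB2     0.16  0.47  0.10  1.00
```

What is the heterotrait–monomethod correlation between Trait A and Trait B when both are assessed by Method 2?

0.10

Different traits, same method: r(TA2, TB2) = 0.10.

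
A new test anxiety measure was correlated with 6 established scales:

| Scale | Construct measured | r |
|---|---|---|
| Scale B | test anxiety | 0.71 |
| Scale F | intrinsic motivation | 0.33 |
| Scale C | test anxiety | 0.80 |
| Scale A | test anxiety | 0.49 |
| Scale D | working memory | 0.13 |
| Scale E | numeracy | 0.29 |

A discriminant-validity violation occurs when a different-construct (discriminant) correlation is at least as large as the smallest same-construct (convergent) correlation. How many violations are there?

0

Convergent (same construct = test anxiety): Scale B, Scale C, Scale A.
Smallest convergent = 0.49. Discriminant values: 0.33, 0.13, 0.29; count ≥ 0.49 → 0.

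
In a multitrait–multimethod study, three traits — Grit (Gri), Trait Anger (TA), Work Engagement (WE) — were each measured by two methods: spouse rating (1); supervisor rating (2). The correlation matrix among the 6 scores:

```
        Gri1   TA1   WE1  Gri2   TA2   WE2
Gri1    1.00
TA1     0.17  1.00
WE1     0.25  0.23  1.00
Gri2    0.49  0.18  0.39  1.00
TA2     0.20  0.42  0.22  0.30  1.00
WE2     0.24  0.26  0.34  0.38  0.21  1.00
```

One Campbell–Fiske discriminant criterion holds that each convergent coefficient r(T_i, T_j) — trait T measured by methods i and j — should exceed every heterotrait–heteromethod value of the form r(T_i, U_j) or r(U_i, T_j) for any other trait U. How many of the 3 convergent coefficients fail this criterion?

Checking each validity diagonal entry against its comparison values:
Gri (methods 1·2): 0.49 vs {0.20, 0.18, 0.24, 0.39} → pass.
TA (methods 1·2): 0.42 vs {0.18, 0.20, 0.26, 0.22} → pass.
WE (methods 1·2): 0.34 vs {0.39, 0.24, 0.22, 0.26} → fail.
1 of 3 fail.

1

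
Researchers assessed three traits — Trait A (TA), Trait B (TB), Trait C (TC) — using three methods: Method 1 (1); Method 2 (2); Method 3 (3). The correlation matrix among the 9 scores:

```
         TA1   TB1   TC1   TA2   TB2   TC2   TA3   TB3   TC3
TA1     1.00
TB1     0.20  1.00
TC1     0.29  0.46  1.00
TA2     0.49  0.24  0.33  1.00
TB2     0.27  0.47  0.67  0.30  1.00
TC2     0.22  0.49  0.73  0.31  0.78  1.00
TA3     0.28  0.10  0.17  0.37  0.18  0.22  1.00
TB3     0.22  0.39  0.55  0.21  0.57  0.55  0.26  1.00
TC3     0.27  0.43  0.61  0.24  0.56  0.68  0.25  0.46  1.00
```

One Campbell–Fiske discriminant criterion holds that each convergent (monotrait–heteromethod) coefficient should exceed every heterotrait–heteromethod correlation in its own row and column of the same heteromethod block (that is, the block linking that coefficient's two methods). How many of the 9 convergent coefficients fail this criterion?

2

Convergent coefficients and their comparison sets:
TA (methods 1·2): 0.49 vs {0.27, 0.24, 0.22, 0.33} → pass.
TA (methods 1·3): 0.28 vs {0.22, 0.10, 0.27, 0.17} → pass.
TA (methods 2·3): 0.37 vs {0.21, 0.18, 0.24, 0.22} → pass.
TB (methods 1·2): 0.47 vs {0.24, 0.27, 0.49, 0.67} → fail.
TB (methods 1·3): 0.39 vs {0.10, 0.22, 0.43, 0.55} → fail.
TB (methods 2·3): 0.57 vs {0.18, 0.21, 0.56, 0.55} → pass.
TC (methods 1·2): 0.73 vs {0.33, 0.22, 0.67, 0.49} → pass.
TC (methods 1·3): 0.61 vs {0.17, 0.27, 0.55, 0.43} → pass.
TC (methods 2·3): 0.68 vs {0.22, 0.24, 0.55, 0.56} → pass.
2 of 9 fail.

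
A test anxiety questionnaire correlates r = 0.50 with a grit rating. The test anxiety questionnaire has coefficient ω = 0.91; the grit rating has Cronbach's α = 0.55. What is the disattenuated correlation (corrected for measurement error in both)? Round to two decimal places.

r_true = r_obs / √(r_xx · r_yy) = 0.50 / √(0.91 × 0.55) = 0.50 / √0.5005 = 0.50 / 0.7075 ≈ 0.71.

0.71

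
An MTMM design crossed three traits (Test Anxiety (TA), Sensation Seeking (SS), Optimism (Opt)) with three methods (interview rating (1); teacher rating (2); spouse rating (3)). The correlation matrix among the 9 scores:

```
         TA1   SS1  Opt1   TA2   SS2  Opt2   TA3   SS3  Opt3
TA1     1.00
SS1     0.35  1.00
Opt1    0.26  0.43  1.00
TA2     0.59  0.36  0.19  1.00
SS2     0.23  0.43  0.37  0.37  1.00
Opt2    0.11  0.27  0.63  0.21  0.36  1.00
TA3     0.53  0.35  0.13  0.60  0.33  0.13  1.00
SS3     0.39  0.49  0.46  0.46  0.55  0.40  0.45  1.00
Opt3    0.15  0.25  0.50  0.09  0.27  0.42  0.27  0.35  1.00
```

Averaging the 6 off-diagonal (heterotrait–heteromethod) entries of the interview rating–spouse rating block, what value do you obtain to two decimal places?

HTHM values (method 1 × method 3): 0.39, 0.15, 0.35, 0.25, 0.13, 0.46; mean = 1.73/6 = 0.29.

0.29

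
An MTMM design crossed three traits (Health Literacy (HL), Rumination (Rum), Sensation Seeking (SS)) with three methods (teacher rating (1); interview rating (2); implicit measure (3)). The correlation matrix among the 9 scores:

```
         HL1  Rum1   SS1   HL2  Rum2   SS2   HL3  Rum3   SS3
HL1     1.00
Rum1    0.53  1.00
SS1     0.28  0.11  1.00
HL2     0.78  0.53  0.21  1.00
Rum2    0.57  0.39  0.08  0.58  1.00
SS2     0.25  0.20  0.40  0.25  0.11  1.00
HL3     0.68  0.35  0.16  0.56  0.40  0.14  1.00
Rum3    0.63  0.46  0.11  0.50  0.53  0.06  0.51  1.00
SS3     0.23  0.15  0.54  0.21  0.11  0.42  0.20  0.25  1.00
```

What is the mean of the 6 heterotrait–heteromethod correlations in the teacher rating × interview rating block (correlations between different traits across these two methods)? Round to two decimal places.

HTHM values (method 1 × method 2): 0.57, 0.25, 0.53, 0.20, 0.21, 0.08; mean = 1.84/6 = 0.31.

0.31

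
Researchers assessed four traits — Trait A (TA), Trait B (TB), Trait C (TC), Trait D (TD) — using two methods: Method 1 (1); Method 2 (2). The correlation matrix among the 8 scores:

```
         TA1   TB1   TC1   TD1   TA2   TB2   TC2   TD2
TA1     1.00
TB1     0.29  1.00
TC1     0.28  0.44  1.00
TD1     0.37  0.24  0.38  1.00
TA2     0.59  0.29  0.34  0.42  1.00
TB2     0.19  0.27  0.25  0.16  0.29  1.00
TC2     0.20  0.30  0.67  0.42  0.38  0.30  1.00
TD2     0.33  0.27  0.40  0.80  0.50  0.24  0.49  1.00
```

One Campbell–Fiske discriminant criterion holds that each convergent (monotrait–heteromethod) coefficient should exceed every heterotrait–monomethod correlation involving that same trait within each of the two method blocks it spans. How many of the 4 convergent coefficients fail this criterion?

Checking each validity diagonal entry against its comparison values:
TA (methods 1·2): 0.59 vs {0.29, 0.29, 0.28, 0.38, 0.37, 0.50} → pass.
TB (methods 1·2): 0.27 vs {0.29, 0.29, 0.44, 0.30, 0.24, 0.24} → fail.
TC (methods 1·2): 0.67 vs {0.28, 0.38, 0.44, 0.30, 0.38, 0.49} → pass.
TD (methods 1·2): 0.80 vs {0.37, 0.50, 0.24, 0.24, 0.38, 0.49} → pass.
1 of 4 fail.

1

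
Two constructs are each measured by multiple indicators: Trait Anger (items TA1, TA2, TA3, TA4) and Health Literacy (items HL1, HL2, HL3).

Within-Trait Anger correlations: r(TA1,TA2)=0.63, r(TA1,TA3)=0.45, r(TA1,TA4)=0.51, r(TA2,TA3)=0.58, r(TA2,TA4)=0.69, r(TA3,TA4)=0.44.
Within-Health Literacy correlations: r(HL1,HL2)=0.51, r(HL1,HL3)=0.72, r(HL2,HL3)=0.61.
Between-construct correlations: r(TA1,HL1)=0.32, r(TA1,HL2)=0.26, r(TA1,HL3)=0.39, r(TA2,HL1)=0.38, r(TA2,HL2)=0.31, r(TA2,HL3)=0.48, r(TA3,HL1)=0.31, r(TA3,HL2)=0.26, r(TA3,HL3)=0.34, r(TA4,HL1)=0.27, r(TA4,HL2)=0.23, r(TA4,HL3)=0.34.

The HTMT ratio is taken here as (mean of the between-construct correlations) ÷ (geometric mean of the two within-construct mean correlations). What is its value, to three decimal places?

Mean between = 3.89/12 = 0.3242.
Mean within-TA = 3.30/6 = 0.5500; mean within-HL = 1.84/3 = 0.6133.
Geometric mean = √(0.5500 × 0.6133) = 0.5808.
HTMT = 0.3242 / 0.5808 = 0.558.

0.558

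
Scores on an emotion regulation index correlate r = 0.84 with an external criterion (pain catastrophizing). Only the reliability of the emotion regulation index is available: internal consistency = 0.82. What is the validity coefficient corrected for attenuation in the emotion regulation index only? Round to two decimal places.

Single correction: r_c = r_obs / √r_xx = 0.84 / √0.82 = 0.84 / 0.9055 ≈ 0.93.

0.93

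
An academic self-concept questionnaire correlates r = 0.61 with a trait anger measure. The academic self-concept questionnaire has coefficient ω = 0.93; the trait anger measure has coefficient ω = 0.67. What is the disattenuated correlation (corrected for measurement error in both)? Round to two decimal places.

r_true = r_obs / √(r_xx · r_yy) = 0.61 / √(0.93 × 0.67) = 0.61 / √0.6231 = 0.61 / 0.7894 ≈ 0.77.

0.77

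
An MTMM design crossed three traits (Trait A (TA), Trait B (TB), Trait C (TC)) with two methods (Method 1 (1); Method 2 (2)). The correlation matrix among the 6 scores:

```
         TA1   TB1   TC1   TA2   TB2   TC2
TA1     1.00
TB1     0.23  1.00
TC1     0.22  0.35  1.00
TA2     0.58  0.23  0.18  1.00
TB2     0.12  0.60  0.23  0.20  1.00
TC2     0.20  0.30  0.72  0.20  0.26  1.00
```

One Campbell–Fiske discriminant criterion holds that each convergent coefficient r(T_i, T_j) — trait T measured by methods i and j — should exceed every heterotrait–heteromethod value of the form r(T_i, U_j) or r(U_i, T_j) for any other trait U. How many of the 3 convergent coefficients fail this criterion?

0

Each convergent coefficient versus the relevant comparison correlations:
TA (methods 1·2): 0.58 vs {0.12, 0.23, 0.20, 0.18} → pass.
TB (methods 1·2): 0.60 vs {0.23, 0.12, 0.30, 0.23} → pass.
TC (methods 1·2): 0.72 vs {0.18, 0.20, 0.23, 0.30} → pass.
0 of 3 fail.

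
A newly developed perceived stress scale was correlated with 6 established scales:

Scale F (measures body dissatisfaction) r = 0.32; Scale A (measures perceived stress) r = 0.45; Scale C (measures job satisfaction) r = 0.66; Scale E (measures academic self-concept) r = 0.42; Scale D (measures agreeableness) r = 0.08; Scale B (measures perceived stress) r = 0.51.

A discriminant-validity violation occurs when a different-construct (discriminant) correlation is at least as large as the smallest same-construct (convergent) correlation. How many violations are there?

1

Convergent (same construct = perceived stress): Scale A, Scale B.
Smallest convergent = 0.45. Discriminant values: 0.32, 0.66, 0.42, 0.08; count ≥ 0.45 → 1.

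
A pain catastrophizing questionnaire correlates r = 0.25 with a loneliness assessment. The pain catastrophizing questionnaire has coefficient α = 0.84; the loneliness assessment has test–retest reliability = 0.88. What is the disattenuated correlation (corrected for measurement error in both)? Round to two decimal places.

r_true = r_obs / √(r_xx · r_yy) = 0.25 / √(0.84 × 0.88) = 0.25 / √0.7392 = 0.25 / 0.8598 ≈ 0.29.

0.29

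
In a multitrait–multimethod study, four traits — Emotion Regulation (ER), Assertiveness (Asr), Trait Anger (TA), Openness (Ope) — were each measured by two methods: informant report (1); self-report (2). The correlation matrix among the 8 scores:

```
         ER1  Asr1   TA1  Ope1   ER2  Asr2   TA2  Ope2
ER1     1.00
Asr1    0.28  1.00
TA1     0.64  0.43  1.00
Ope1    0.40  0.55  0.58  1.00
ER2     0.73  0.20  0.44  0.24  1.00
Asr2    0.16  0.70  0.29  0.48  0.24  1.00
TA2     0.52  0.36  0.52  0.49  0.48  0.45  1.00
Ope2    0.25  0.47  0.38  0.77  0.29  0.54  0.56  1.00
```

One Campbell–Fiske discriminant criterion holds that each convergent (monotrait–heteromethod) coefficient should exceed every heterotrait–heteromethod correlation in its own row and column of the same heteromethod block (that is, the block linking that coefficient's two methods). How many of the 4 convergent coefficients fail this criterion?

Checking each validity diagonal entry against its comparison values:
ER (methods 1·2): 0.73 vs {0.16, 0.20, 0.52, 0.44, 0.25, 0.24} → pass.
Asr (methods 1·2): 0.70 vs {0.20, 0.16, 0.36, 0.29, 0.47, 0.48} → pass.
TA (methods 1·2): 0.52 vs {0.44, 0.52, 0.29, 0.36, 0.38, 0.49} → fail.
Ope (methods 1·2): 0.77 vs {0.24, 0.25, 0.48, 0.47, 0.49, 0.38} → pass.
1 of 4 fail.

1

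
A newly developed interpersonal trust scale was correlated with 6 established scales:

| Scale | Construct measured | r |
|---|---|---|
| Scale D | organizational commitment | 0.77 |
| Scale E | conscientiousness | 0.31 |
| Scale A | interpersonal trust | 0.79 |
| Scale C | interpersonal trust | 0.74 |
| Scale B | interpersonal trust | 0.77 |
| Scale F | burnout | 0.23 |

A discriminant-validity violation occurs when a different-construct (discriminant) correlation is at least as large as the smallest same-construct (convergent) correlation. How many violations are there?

1

Convergent (same construct = interpersonal trust): Scale A, Scale C, Scale B.
Smallest convergent = 0.74. Discriminant values: 0.77, 0.31, 0.23; count ≥ 0.74 → 1.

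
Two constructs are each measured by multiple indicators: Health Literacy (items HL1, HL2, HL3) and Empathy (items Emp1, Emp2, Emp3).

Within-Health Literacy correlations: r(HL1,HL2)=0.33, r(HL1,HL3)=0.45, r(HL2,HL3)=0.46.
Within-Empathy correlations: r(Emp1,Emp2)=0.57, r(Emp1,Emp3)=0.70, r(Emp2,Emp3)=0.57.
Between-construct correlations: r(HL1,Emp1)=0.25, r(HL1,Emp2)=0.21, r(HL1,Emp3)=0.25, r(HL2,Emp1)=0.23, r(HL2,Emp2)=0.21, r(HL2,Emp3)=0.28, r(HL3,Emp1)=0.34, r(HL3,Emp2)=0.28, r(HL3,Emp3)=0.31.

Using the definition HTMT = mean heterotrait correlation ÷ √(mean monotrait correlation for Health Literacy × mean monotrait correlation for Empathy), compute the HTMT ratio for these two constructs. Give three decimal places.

Mean heterotrait r = 2.36/9 = 0.2622.
Mean within-HL = 1.24/3 = 0.4133; mean within-Emp = 1.84/3 = 0.6133.
Geometric mean = √(0.4133 × 0.6133) = 0.5035.
HTMT = 0.2622 / 0.5035 = 0.521.

0.521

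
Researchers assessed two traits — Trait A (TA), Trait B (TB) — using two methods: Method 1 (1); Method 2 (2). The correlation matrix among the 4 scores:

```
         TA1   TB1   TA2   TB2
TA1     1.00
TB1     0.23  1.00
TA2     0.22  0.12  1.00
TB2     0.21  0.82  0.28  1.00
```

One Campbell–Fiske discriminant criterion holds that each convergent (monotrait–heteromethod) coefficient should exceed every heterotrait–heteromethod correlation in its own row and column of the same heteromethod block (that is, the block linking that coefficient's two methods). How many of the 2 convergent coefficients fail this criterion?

Checking each validity diagonal entry against its comparison values:
TA (methods 1·2): 0.22 vs {0.21, 0.12} → pass.
TB (methods 1·2): 0.82 vs {0.12, 0.21} → pass.
0 of 2 fail.

0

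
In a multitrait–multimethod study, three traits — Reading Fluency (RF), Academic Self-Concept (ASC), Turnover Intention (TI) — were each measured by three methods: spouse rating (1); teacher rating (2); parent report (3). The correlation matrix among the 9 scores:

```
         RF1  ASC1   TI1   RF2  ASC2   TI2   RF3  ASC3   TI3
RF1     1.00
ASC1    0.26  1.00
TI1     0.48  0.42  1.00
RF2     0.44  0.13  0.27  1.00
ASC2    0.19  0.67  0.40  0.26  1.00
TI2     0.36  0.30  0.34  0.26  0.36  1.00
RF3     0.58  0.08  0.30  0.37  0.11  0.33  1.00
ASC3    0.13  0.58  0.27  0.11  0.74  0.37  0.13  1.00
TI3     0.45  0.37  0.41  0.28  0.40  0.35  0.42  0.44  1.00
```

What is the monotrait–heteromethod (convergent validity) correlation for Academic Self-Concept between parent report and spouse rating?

Same trait (ASC), different methods: r(ASC3, ASC1) = 0.58.

0.58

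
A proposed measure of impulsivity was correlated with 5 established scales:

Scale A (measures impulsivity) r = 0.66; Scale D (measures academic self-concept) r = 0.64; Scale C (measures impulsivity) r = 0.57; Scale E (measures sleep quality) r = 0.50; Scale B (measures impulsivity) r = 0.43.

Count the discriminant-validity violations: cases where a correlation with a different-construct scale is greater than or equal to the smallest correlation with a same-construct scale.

Convergent (same construct = impulsivity): Scale A, Scale C, Scale B.
Smallest convergent = 0.43. Discriminant values: 0.64, 0.50; count ≥ 0.43 → 2.

2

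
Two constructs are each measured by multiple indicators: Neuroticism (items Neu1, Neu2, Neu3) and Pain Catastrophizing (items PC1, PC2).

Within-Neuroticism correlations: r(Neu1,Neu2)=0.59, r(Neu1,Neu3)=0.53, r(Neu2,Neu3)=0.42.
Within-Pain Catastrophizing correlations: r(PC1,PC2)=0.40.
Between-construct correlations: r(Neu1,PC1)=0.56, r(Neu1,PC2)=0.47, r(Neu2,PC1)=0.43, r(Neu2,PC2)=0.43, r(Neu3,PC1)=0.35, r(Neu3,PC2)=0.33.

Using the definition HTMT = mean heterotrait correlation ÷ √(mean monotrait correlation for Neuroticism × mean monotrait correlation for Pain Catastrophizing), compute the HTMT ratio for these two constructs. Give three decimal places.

Mean between = 2.57/6 = 0.4283.
Mean within-Neu = 1.54/3 = 0.5133; mean within-PC = 0.40/1 = 0.4000.
Geometric mean = √(0.5133 × 0.4000) = 0.4531.
HTMT = 0.4283 / 0.4531 = 0.945.

0.945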